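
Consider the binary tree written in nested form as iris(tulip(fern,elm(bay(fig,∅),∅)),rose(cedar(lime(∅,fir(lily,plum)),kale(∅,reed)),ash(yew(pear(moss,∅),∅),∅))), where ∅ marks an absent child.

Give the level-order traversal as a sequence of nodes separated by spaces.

Level-order visits nodes level by level from the root, left to right within each level.
Level 0: iris
Level 1: tulip, rose
Level 2: fern, elm, cedar, ash
Level 3: bay, lime, kale, yew
Level 4: fig, fir, reed, pear
Level 5: lily, plum, moss

iris tulip rose fern elm cedar ash bay lime kale yew fig fir reed pear lily plum moss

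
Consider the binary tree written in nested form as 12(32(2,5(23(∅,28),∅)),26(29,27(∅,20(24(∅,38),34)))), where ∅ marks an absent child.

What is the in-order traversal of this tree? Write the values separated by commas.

In-order visits the left subtree, then the node, then the right subtree.
At 12: go left to 32.
  At 32: go left to 2.
    2 is a leaf — visit 2.
  Visit 32.
  At 32: go right to 5.
    At 5: go left to 23.
      At 23: no left child.
      Visit 23.
      At 23: go right to 28.
        28 is a leaf — visit 28.
    Visit 5.
    At 5: no right child.
Visit 12.
At 12: go right to 26.
  At 26: go left to 29.
    29 is a leaf — visit 29.
  Visit 26.
  At 26: go right to 27.
    At 27: no left child.
    Visit 27.
    At 27: go right to 20.
      At 20: go left to 24.
        At 24: no left child.
        Visit 24.
        At 24: go right to 38.
          38 is a leaf — visit 38.
      Visit 20.
      At 20: go right to 34.
        34 is a leaf — visit 34.

2, 32, 23, 28, 5, 12, 29, 26, 27, 24, 38, 20, 34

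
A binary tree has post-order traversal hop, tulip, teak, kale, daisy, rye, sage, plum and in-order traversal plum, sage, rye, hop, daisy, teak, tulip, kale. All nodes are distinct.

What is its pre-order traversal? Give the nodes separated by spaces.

plum sage rye daisy hop kale teak tulip

The last element of post-order is the root; it splits in-order into left and right subtrees.
Root plum: left subtree has 0 nodes { }, right has 7 {sage, rye, hop, daisy, teak, tulip, kale}.
  Root sage: left subtree has 0 nodes { }, right has 6 {rye, hop, daisy, teak, tulip, kale}.
    Root rye: left subtree has 0 nodes { }, right has 5 {hop, daisy, teak, tulip, kale}.
      Root daisy: left subtree has 1 node {hop}, right has 3 {teak, tulip, kale}.
        Root kale: left subtree has 2 nodes {teak, tulip}, right has 0 { }.
          Root teak: left subtree has 0 nodes { }, right has 1 {tulip}.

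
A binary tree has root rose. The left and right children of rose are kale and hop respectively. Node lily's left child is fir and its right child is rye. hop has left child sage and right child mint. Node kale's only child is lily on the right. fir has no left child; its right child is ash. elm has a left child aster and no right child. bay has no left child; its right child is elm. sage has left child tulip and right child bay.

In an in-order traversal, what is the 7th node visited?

tulip

In-order visits the left subtree, then the node, then the right subtree.
At rose: go left to kale.
  At kale: no left child.
  Visit kale.
  At kale: go right to lily.
    At lily: go left to fir.
      At fir: no left child.
      Visit fir.
      At fir: go right to ash.
        ash is a leaf — visit ash.
    Visit lily.
    At lily: go right to rye.
      rye is a leaf — visit rye.
Visit rose.
At rose: go right to hop.
  At hop: go left to sage.
    At sage: go left to tulip.
      tulip is a leaf — visit tulip.
    Visit sage.
    At sage: go right to bay.
      At bay: no left child.
      Visit bay.
      At bay: go right to elm.
        At elm: go left to aster.
          aster is a leaf — visit aster.
        Visit elm.
        At elm: no right child.
  Visit hop.
  At hop: go right to mint.
    mint is a leaf — visit mint.
Full in-order sequence: kale, fir, ash, lily, rye, rose, tulip, sage, bay, aster, elm, hop, mint.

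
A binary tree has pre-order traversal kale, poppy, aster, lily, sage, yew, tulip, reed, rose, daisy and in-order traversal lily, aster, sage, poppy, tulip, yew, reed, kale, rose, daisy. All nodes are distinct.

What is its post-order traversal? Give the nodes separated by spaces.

lily sage aster tulip reed yew poppy daisy rose kale

The first element of pre-order is the root; it splits in-order into left and right subtrees.
Root kale: left subtree has 7 nodes {lily, aster, sage, poppy, tulip, yew, reed}, right has 2 {rose, daisy}.
  Root poppy: left subtree has 3 nodes {lily, aster, sage}, right has 3 {tulip, yew, reed}.
    Root aster: left subtree has 1 node {lily}, right has 1 {sage}.
    Root yew: left subtree has 1 node {tulip}, right has 1 {reed}.
  Root rose: left subtree has 0 nodes { }, right has 1 {daisy}.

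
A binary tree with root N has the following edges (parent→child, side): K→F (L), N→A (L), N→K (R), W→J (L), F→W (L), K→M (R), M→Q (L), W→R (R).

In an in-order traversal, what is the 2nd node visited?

In-order visits the left subtree, then the node, then the right subtree.
At N: go left to A.
  A is a leaf — visit A.
Visit N.
At N: go right to K.
  At K: go left to F.
    At F: go left to W.
      At W: go left to J.
        J is a leaf — visit J.
      Visit W.
      At W: go right to R.
        R is a leaf — visit R.
    Visit F.
    At F: no right child.
  Visit K.
  At K: go right to M.
    At M: go left to Q.
      Q is a leaf — visit Q.
    Visit M.
    At M: no right child.
Full in-order sequence: A, N, J, W, R, F, K, Q, M.

N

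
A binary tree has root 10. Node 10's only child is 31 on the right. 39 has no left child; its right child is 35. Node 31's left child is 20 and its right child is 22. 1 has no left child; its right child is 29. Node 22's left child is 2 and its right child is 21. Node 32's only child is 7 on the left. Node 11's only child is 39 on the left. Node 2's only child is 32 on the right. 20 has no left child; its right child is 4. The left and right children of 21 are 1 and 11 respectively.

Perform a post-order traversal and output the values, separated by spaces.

Post-order visits the left subtree, then the right subtree, then the node.
At 10: no left child.
At 10: go right to 31.
  At 31: go left to 20.
    At 20: no left child.
    At 20: go right to 4.
      4 is a leaf — visit 4.
    Visit 20.
  At 31: go right to 22.
    At 22: go left to 2.
      At 2: no left child.
      At 2: go right to 32.
        At 32: go left to 7.
          7 is a leaf — visit 7.
        At 32: no right child.
        Visit 32.
      Visit 2.
    At 22: go right to 21.
      At 21: go left to 1.
        At 1: no left child.
        At 1: go right to 29.
          29 is a leaf — visit 29.
        Visit 1.
      At 21: go right to 11.
        At 11: go left to 39.
          At 39: no left child.
          At 39: go right to 35.
            35 is a leaf — visit 35.
          Visit 39.
        At 11: no right child.
        Visit 11.
      Visit 21.
    Visit 22.
  Visit 31.
Visit 10.

4 20 7 32 2 29 1 35 39 11 21 22 31 10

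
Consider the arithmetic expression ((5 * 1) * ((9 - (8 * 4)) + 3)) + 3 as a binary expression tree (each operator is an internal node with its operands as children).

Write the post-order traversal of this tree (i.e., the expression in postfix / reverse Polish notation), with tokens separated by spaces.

Post-order on an expression tree gives postfix notation: for each operator, emit left operand, right operand, then the operator.

5 1 * 9 8 4 * - 3 + * 3 +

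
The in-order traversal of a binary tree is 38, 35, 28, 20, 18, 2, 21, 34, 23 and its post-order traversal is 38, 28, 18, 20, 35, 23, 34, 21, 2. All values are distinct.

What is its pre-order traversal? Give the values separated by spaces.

The last element of post-order is the root; it splits in-order into left and right subtrees.
Root 2: left subtree has 5 nodes {38, 35, 28, 20, 18}, right has 3 {21, 34, 23}.
  Root 35: left subtree has 1 node {38}, right has 3 {28, 20, 18}.
    Root 20: left subtree has 1 node {28}, right has 1 {18}.
  Root 21: left subtree has 0 nodes { }, right has 2 {34, 23}.
    Root 34: left subtree has 0 nodes { }, right has 1 {23}.

2 35 38 20 28 18 21 34 23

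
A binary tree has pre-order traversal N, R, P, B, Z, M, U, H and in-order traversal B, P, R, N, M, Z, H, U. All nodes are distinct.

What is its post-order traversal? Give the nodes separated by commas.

The first element of pre-order is the root; it splits in-order into left and right subtrees.
Root N: left subtree has 3 nodes {B, P, R}, right has 4 {M, Z, H, U}.
  Root R: left subtree has 2 nodes {B, P}, right has 0 { }.
    Root P: left subtree has 1 node {B}, right has 0 { }.
  Root Z: left subtree has 1 node {M}, right has 2 {H, U}.
    Root U: left subtree has 1 node {H}, right has 0 { }.

B, P, R, M, H, U, Z, N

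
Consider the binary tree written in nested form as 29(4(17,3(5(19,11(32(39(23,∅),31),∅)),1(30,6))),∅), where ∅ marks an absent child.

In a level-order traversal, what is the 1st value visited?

Level-order visits nodes level by level from the root, left to right within each level.
Level 0: 29
Level 1: 4
Level 2: 17, 3
Level 3: 5, 1
Level 4: 19, 11, 30, 6
Level 5: 32
Level 6: 39, 31
Level 7: 23
Full level-order sequence: 29, 4, 17, 3, 5, 1, 19, 11, 30, 6, 32, 39, 31, 23.

29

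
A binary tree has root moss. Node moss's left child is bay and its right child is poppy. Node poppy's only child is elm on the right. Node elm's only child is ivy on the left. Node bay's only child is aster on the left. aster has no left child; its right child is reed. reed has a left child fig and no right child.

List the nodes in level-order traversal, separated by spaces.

moss bay poppy aster elm reed ivy fig

Level-order visits nodes level by level from the root, left to right within each level.
Level 0: moss
Level 1: bay, poppy
Level 2: aster, elm
Level 3: reed, ivy
Level 4: fig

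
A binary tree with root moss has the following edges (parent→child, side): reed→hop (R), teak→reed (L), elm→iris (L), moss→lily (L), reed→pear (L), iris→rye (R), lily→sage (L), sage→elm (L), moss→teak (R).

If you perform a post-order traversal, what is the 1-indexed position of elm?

3

Post-order visits the left subtree, then the right subtree, then the node.
At moss: go left to lily.
  At lily: go left to sage.
    At sage: go left to elm.
      At elm: go left to iris.
        At iris: no left child.
        At iris: go right to rye.
          rye is a leaf — visit rye.
        Visit iris.
      At elm: no right child.
      Visit elm.
    At sage: no right child.
    Visit sage.
  At lily: no right child.
  Visit lily.
At moss: go right to teak.
  At teak: go left to reed.
    At reed: go left to pear.
      pear is a leaf — visit pear.
    At reed: go right to hop.
      hop is a leaf — visit hop.
    Visit reed.
  At teak: no right child.
  Visit teak.
Visit moss.
Full post-order sequence: rye, iris, elm, sage, lily, pear, hop, reed, teak, moss.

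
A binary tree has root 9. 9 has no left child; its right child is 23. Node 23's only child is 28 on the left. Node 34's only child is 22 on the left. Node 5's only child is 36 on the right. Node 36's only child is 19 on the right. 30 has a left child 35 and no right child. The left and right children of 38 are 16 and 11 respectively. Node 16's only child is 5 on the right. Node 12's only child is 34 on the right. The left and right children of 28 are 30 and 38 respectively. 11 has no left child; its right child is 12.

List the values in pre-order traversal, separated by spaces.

9 23 28 30 35 38 16 5 36 19 11 12 34 22

Pre-order visits the node, then its left subtree, then its right subtree.
Visit 9.
At 9: no left child.
At 9: go right to 23.
  Visit 23.
  At 23: go left to 28.
    Visit 28.
    At 28: go left to 30.
      Visit 30.
      At 30: go left to 35.
        35 is a leaf — visit 35.
      At 30: no right child.
    At 28: go right to 38.
      Visit 38.
      At 38: go left to 16.
        Visit 16.
        At 16: no left child.
        At 16: go right to 5.
          Visit 5.
          At 5: no left child.
          At 5: go right to 36.
            Visit 36.
            At 36: no left child.
            At 36: go right to 19.
              19 is a leaf — visit 19.
      At 38: go right to 11.
        Visit 11.
        At 11: no left child.
        At 11: go right to 12.
          Visit 12.
          At 12: no left child.
          At 12: go right to 34.
            Visit 34.
            At 34: go left to 22.
              22 is a leaf — visit 22.
            At 34: no right child.
  At 23: no right child.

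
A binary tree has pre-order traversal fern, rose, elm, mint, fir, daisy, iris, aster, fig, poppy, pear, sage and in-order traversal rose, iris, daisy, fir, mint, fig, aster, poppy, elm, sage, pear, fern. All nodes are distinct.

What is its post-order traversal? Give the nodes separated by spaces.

The first element of pre-order is the root; it splits in-order into left and right subtrees.
Root fern: left subtree has 11 nodes {rose, iris, daisy, fir, mint, fig, aster, poppy, elm, sage, pear}, right has 0 { }.
  Root rose: left subtree has 0 nodes { }, right has 10 {iris, daisy, fir, mint, fig, aster, poppy, elm, sage, pear}.
    Root elm: left subtree has 7 nodes {iris, daisy, fir, mint, fig, aster, poppy}, right has 2 {sage, pear}.
      Root mint: left subtree has 3 nodes {iris, daisy, fir}, right has 3 {fig, aster, poppy}.
        Root fir: left subtree has 2 nodes {iris, daisy}, right has 0 { }.
          Root daisy: left subtree has 1 node {iris}, right has 0 { }.
        Root aster: left subtree has 1 node {fig}, right has 1 {poppy}.
      Root pear: left subtree has 1 node {sage}, right has 0 { }.

iris daisy fir fig poppy aster mint sage pear elm rose fern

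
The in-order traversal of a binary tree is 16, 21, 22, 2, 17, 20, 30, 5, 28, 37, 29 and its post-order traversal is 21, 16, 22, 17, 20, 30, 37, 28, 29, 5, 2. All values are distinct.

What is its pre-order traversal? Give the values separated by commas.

2, 22, 16, 21, 5, 30, 20, 17, 29, 28, 37

The last element of post-order is the root; it splits in-order into left and right subtrees.
Root 2: left subtree has 3 nodes {16, 21, 22}, right has 7 {17, 20, 30, 5, 28, 37, 29}.
  Root 22: left subtree has 2 nodes {16, 21}, right has 0 { }.
    Root 16: left subtree has 0 nodes { }, right has 1 {21}.
  Root 5: left subtree has 3 nodes {17, 20, 30}, right has 3 {28, 37, 29}.
    Root 30: left subtree has 2 nodes {17, 20}, right has 0 { }.
      Root 20: left subtree has 1 node {17}, right has 0 { }.
    Root 29: left subtree has 2 nodes {28, 37}, right has 0 { }.
      Root 28: left subtree has 0 nodes { }, right has 1 {37}.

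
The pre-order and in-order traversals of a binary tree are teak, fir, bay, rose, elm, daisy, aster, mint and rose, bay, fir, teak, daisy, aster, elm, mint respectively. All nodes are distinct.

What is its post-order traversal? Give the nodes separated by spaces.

rose bay fir aster daisy mint elm teak

The first element of pre-order is the root; it splits in-order into left and right subtrees.
Root teak: left subtree has 3 nodes {rose, bay, fir}, right has 4 {daisy, aster, elm, mint}.
  Root fir: left subtree has 2 nodes {rose, bay}, right has 0 { }.
    Root bay: left subtree has 1 node {rose}, right has 0 { }.
  Root elm: left subtree has 2 nodes {daisy, aster}, right has 1 {mint}.
    Root daisy: left subtree has 0 nodes { }, right has 1 {aster}.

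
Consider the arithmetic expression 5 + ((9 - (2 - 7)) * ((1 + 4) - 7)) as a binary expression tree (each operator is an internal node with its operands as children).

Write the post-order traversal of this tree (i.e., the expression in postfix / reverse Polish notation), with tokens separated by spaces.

5 9 2 7 - - 1 4 + 7 - * +

Post-order on an expression tree gives postfix notation: for each operator, emit left operand, right operand, then the operator.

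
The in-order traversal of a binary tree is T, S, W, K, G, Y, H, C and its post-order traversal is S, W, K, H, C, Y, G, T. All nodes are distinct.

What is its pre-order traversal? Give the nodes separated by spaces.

The last element of post-order is the root; it splits in-order into left and right subtrees.
Root T: left subtree has 0 nodes { }, right has 7 {S, W, K, G, Y, H, C}.
  Root G: left subtree has 3 nodes {S, W, K}, right has 3 {Y, H, C}.
    Root K: left subtree has 2 nodes {S, W}, right has 0 { }.
      Root W: left subtree has 1 node {S}, right has 0 { }.
    Root Y: left subtree has 0 nodes { }, right has 2 {H, C}.
      Root C: left subtree has 1 node {H}, right has 0 { }.

T G K W S Y C H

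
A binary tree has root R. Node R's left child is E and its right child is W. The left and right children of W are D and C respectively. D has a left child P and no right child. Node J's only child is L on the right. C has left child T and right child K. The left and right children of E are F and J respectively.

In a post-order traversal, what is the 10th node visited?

W

Post-order visits the left subtree, then the right subtree, then the node.
At R: go left to E.
  At E: go left to F.
    F is a leaf — visit F.
  At E: go right to J.
    At J: no left child.
    At J: go right to L.
      L is a leaf — visit L.
    Visit J.
  Visit E.
At R: go right to W.
  At W: go left to D.
    At D: go left to P.
      P is a leaf — visit P.
    At D: no right child.
    Visit D.
  At W: go right to C.
    At C: go left to T.
      T is a leaf — visit T.
    At C: go right to K.
      K is a leaf — visit K.
    Visit C.
  Visit W.
Visit R.
Full post-order sequence: F, L, J, E, P, D, T, K, C, W, R.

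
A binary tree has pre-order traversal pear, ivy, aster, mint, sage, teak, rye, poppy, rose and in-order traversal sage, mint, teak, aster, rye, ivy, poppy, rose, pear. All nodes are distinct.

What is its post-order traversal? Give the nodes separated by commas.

sage, teak, mint, rye, aster, rose, poppy, ivy, pear

The first element of pre-order is the root; it splits in-order into left and right subtrees.
Root pear: left subtree has 8 nodes {sage, mint, teak, aster, rye, ivy, poppy, rose}, right has 0 { }.
  Root ivy: left subtree has 5 nodes {sage, mint, teak, aster, rye}, right has 2 {poppy, rose}.
    Root aster: left subtree has 3 nodes {sage, mint, teak}, right has 1 {rye}.
      Root mint: left subtree has 1 node {sage}, right has 1 {teak}.
    Root poppy: left subtree has 0 nodes { }, right has 1 {rose}.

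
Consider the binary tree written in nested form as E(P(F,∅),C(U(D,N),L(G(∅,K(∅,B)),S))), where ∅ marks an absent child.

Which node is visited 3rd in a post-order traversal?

Post-order visits the left subtree, then the right subtree, then the node.
At E: go left to P.
  At P: go left to F.
    F is a leaf — visit F.
  At P: no right child.
  Visit P.
At E: go right to C.
  At C: go left to U.
    At U: go left to D.
      D is a leaf — visit D.
    At U: go right to N.
      N is a leaf — visit N.
    Visit U.
  At C: go right to L.
    At L: go left to G.
      At G: no left child.
      At G: go right to K.
        At K: no left child.
        At K: go right to B.
          B is a leaf — visit B.
        Visit K.
      Visit G.
    At L: go right to S.
      S is a leaf — visit S.
    Visit L.
  Visit C.
Visit E.
Full post-order sequence: F, P, D, N, U, B, K, G, S, L, C, E.

D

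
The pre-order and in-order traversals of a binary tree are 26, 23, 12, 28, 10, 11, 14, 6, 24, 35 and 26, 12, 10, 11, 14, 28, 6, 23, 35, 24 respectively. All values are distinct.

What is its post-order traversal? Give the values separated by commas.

14, 11, 10, 6, 28, 12, 35, 24, 23, 26

The first element of pre-order is the root; it splits in-order into left and right subtrees.
Root 26: left subtree has 0 nodes { }, right has 9 {12, 10, 11, 14, 28, 6, 23, 35, 24}.
  Root 23: left subtree has 6 nodes {12, 10, 11, 14, 28, 6}, right has 2 {35, 24}.
    Root 12: left subtree has 0 nodes { }, right has 5 {10, 11, 14, 28, 6}.
      Root 28: left subtree has 3 nodes {10, 11, 14}, right has 1 {6}.
        Root 10: left subtree has 0 nodes { }, right has 2 {11, 14}.
          Root 11: left subtree has 0 nodes { }, right has 1 {14}.
    Root 24: left subtree has 1 node {35}, right has 0 { }.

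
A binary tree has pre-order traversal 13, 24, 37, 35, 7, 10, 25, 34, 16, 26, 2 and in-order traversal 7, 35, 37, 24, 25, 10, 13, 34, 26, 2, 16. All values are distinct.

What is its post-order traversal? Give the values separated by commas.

7, 35, 37, 25, 10, 24, 2, 26, 16, 34, 13

The first element of pre-order is the root; it splits in-order into left and right subtrees.
Root 13: left subtree has 6 nodes {7, 35, 37, 24, 25, 10}, right has 4 {34, 26, 2, 16}.
  Root 24: left subtree has 3 nodes {7, 35, 37}, right has 2 {25, 10}.
    Root 37: left subtree has 2 nodes {7, 35}, right has 0 { }.
      Root 35: left subtree has 1 node {7}, right has 0 { }.
    Root 10: left subtree has 1 node {25}, right has 0 { }.
  Root 34: left subtree has 0 nodes { }, right has 3 {26, 2, 16}.
    Root 16: left subtree has 2 nodes {26, 2}, right has 0 { }.
      Root 26: left subtree has 0 nodes { }, right has 1 {2}.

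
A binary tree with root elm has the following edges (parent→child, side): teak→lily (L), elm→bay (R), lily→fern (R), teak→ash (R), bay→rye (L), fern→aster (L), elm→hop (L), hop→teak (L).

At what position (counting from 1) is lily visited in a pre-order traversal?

Pre-order visits the node, then its left subtree, then its right subtree.
Visit elm.
At elm: go left to hop.
  Visit hop.
  At hop: go left to teak.
    Visit teak.
    At teak: go left to lily.
      Visit lily.
      At lily: no left child.
      At lily: go right to fern.
        Visit fern.
        At fern: go left to aster.
          aster is a leaf — visit aster.
        At fern: no right child.
    At teak: go right to ash.
      ash is a leaf — visit ash.
  At hop: no right child.
At elm: go right to bay.
  Visit bay.
  At bay: go left to rye.
    rye is a leaf — visit rye.
  At bay: no right child.
Full pre-order sequence: elm, hop, teak, lily, fern, aster, ash, bay, rye.

4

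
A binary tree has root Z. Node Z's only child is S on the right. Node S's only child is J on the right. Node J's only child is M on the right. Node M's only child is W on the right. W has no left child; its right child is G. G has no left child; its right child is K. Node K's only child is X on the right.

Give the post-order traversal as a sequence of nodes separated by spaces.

X K G W M J S Z

Post-order visits the left subtree, then the right subtree, then the node.
At Z: no left child.
At Z: go right to S.
  At S: no left child.
  At S: go right to J.
    At J: no left child.
    At J: go right to M.
      At M: no left child.
      At M: go right to W.
        At W: no left child.
        At W: go right to G.
          At G: no left child.
          At G: go right to K.
            At K: no left child.
            At K: go right to X.
              X is a leaf — visit X.
            Visit K.
          Visit G.
        Visit W.
      Visit M.
    Visit J.
  Visit S.
Visit Z.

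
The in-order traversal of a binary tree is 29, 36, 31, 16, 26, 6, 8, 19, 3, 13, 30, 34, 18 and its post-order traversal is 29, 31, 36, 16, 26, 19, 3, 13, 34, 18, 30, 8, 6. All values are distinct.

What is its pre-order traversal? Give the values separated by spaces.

The last element of post-order is the root; it splits in-order into left and right subtrees.
Root 6: left subtree has 5 nodes {29, 36, 31, 16, 26}, right has 7 {8, 19, 3, 13, 30, 34, 18}.
  Root 26: left subtree has 4 nodes {29, 36, 31, 16}, right has 0 { }.
    Root 16: left subtree has 3 nodes {29, 36, 31}, right has 0 { }.
      Root 36: left subtree has 1 node {29}, right has 1 {31}.
  Root 8: left subtree has 0 nodes { }, right has 6 {19, 3, 13, 30, 34, 18}.
    Root 30: left subtree has 3 nodes {19, 3, 13}, right has 2 {34, 18}.
      Root 13: left subtree has 2 nodes {19, 3}, right has 0 { }.
        Root 3: left subtree has 1 node {19}, right has 0 { }.
      Root 18: left subtree has 1 node {34}, right has 0 { }.

6 26 16 36 29 31 8 30 13 3 19 18 34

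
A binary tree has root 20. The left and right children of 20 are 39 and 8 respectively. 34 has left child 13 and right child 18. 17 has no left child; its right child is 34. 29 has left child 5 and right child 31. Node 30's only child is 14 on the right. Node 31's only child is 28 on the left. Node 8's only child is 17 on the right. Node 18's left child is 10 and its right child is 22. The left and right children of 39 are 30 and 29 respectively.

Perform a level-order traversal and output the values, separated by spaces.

20 39 8 30 29 17 14 5 31 34 28 13 18 10 22

Level-order visits nodes level by level from the root, left to right within each level.
Level 0: 20
Level 1: 39, 8
Level 2: 30, 29, 17
Level 3: 14, 5, 31, 34
Level 4: 28, 13, 18
Level 5: 10, 22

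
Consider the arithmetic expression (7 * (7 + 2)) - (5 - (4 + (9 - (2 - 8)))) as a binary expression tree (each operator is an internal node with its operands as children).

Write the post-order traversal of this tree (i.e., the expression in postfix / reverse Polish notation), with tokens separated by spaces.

7 7 2 + * 5 4 9 2 8 - - + - -

Post-order on an expression tree gives postfix notation: for each operator, emit left operand, right operand, then the operator.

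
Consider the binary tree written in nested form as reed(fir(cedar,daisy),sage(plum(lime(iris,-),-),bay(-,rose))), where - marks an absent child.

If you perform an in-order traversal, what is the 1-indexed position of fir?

In-order visits the left subtree, then the node, then the right subtree.
At reed: go left to fir.
  At fir: go left to cedar.
    cedar is a leaf — visit cedar.
  Visit fir.
  At fir: go right to daisy.
    daisy is a leaf — visit daisy.
Visit reed.
At reed: go right to sage.
  At sage: go left to plum.
    At plum: go left to lime.
      At lime: go left to iris.
        iris is a leaf — visit iris.
      Visit lime.
      At lime: no right child.
    Visit plum.
    At plum: no right child.
  Visit sage.
  At sage: go right to bay.
    At bay: no left child.
    Visit bay.
    At bay: go right to rose.
      rose is a leaf — visit rose.
Full in-order sequence: cedar, fir, daisy, reed, iris, lime, plum, sage, bay, rose.

2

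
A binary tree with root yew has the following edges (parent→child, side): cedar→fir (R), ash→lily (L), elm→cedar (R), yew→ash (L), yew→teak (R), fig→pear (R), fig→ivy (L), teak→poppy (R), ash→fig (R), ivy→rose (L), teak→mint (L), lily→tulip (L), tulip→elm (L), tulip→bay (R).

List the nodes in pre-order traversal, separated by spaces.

yew ash lily tulip elm cedar fir bay fig ivy rose pear teak mint poppy

Pre-order visits the node, then its left subtree, then its right subtree.
Visit yew.
At yew: go left to ash.
  Visit ash.
  At ash: go left to lily.
    Visit lily.
    At lily: go left to tulip.
      Visit tulip.
      At tulip: go left to elm.
        Visit elm.
        At elm: no left child.
        At elm: go right to cedar.
          Visit cedar.
          At cedar: no left child.
          At cedar: go right to fir.
            fir is a leaf — visit fir.
      At tulip: go right to bay.
        bay is a leaf — visit bay.
    At lily: no right child.
  At ash: go right to fig.
    Visit fig.
    At fig: go left to ivy.
      Visit ivy.
      At ivy: go left to rose.
        rose is a leaf — visit rose.
      At ivy: no right child.
    At fig: go right to pear.
      pear is a leaf — visit pear.
At yew: go right to teak.
  Visit teak.
  At teak: go left to mint.
    mint is a leaf — visit mint.
  At teak: go right to poppy.
    poppy is a leaf — visit poppy.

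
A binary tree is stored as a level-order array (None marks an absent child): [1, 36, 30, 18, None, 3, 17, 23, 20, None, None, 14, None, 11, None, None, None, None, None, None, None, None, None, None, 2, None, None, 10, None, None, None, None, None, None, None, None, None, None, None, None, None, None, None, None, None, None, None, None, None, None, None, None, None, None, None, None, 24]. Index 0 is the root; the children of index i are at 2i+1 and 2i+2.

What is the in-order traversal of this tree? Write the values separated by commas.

23, 18, 20, 36, 1, 14, 2, 3, 30, 10, 24, 11, 17

In-order visits the left subtree, then the node, then the right subtree.
At 1: go left to 36.
  At 36: go left to 18.
    At 18: go left to 23.
      23 is a leaf — visit 23.
    Visit 18.
    At 18: go right to 20.
      20 is a leaf — visit 20.
  Visit 36.
  At 36: no right child.
Visit 1.
At 1: go right to 30.
  At 30: go left to 3.
    At 3: go left to 14.
      At 14: no left child.
      Visit 14.
      At 14: go right to 2.
        2 is a leaf — visit 2.
    Visit 3.
    At 3: no right child.
  Visit 30.
  At 30: go right to 17.
    At 17: go left to 11.
      At 11: go left to 10.
        At 10: no left child.
        Visit 10.
        At 10: go right to 24.
          24 is a leaf — visit 24.
      Visit 11.
      At 11: no right child.
    Visit 17.
    At 17: no right child.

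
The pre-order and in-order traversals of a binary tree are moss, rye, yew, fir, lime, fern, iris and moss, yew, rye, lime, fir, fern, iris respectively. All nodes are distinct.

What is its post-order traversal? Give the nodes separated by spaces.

The first element of pre-order is the root; it splits in-order into left and right subtrees.
Root moss: left subtree has 0 nodes { }, right has 6 {yew, rye, lime, fir, fern, iris}.
  Root rye: left subtree has 1 node {yew}, right has 4 {lime, fir, fern, iris}.
    Root fir: left subtree has 1 node {lime}, right has 2 {fern, iris}.
      Root fern: left subtree has 0 nodes { }, right has 1 {iris}.

yew lime iris fern fir rye moss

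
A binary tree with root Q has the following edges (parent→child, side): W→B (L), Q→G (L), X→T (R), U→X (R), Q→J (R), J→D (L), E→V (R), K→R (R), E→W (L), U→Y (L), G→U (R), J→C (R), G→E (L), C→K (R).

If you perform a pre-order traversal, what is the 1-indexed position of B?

5

Pre-order visits the node, then its left subtree, then its right subtree.
Visit Q.
At Q: go left to G.
  Visit G.
  At G: go left to E.
    Visit E.
    At E: go left to W.
      Visit W.
      At W: go left to B.
        B is a leaf — visit B.
      At W: no right child.
    At E: go right to V.
      V is a leaf — visit V.
  At G: go right to U.
    Visit U.
    At U: go left to Y.
      Y is a leaf — visit Y.
    At U: go right to X.
      Visit X.
      At X: no left child.
      At X: go right to T.
        T is a leaf — visit T.
At Q: go right to J.
  Visit J.
  At J: go left to D.
    D is a leaf — visit D.
  At J: go right to C.
    Visit C.
    At C: no left child.
    At C: go right to K.
      Visit K.
      At K: no left child.
      At K: go right to R.
        R is a leaf — visit R.
Full pre-order sequence: Q, G, E, W, B, V, U, Y, X, T, J, D, C, K, R.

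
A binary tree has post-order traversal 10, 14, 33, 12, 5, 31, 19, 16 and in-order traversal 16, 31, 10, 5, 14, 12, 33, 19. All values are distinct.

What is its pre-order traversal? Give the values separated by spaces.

The last element of post-order is the root; it splits in-order into left and right subtrees.
Root 16: left subtree has 0 nodes { }, right has 7 {31, 10, 5, 14, 12, 33, 19}.
  Root 19: left subtree has 6 nodes {31, 10, 5, 14, 12, 33}, right has 0 { }.
    Root 31: left subtree has 0 nodes { }, right has 5 {10, 5, 14, 12, 33}.
      Root 5: left subtree has 1 node {10}, right has 3 {14, 12, 33}.
        Root 12: left subtree has 1 node {14}, right has 1 {33}.

16 19 31 5 10 12 14 33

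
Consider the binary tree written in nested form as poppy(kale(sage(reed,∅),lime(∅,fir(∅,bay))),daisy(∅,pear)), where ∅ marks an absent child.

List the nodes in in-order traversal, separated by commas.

reed, sage, kale, lime, fir, bay, poppy, daisy, pear

In-order visits the left subtree, then the node, then the right subtree.
At poppy: go left to kale.
  At kale: go left to sage.
    At sage: go left to reed.
      reed is a leaf — visit reed.
    Visit sage.
    At sage: no right child.
  Visit kale.
  At kale: go right to lime.
    At lime: no left child.
    Visit lime.
    At lime: go right to fir.
      At fir: no left child.
      Visit fir.
      At fir: go right to bay.
        bay is a leaf — visit bay.
Visit poppy.
At poppy: go right to daisy.
  At daisy: no left child.
  Visit daisy.
  At daisy: go right to pear.
    pear is a leaf — visit pear.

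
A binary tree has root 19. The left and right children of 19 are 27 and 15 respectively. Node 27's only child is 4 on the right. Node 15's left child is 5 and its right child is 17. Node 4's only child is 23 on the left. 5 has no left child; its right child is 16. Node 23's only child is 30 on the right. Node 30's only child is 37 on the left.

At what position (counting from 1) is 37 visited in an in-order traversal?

In-order visits the left subtree, then the node, then the right subtree.
At 19: go left to 27.
  At 27: no left child.
  Visit 27.
  At 27: go right to 4.
    At 4: go left to 23.
      At 23: no left child.
      Visit 23.
      At 23: go right to 30.
        At 30: go left to 37.
          37 is a leaf — visit 37.
        Visit 30.
        At 30: no right child.
    Visit 4.
    At 4: no right child.
Visit 19.
At 19: go right to 15.
  At 15: go left to 5.
    At 5: no left child.
    Visit 5.
    At 5: go right to 16.
      16 is a leaf — visit 16.
  Visit 15.
  At 15: go right to 17.
    17 is a leaf — visit 17.
Full in-order sequence: 27, 23, 37, 30, 4, 19, 5, 16, 15, 17.

3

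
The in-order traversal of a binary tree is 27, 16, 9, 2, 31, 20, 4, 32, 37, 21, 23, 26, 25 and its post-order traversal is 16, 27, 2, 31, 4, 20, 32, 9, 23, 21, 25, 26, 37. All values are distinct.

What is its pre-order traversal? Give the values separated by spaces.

The last element of post-order is the root; it splits in-order into left and right subtrees.
Root 37: left subtree has 8 nodes {27, 16, 9, 2, 31, 20, 4, 32}, right has 4 {21, 23, 26, 25}.
  Root 9: left subtree has 2 nodes {27, 16}, right has 5 {2, 31, 20, 4, 32}.
    Root 27: left subtree has 0 nodes { }, right has 1 {16}.
    Root 32: left subtree has 4 nodes {2, 31, 20, 4}, right has 0 { }.
      Root 20: left subtree has 2 nodes {2, 31}, right has 1 {4}.
        Root 31: left subtree has 1 node {2}, right has 0 { }.
  Root 26: left subtree has 2 nodes {21, 23}, right has 1 {25}.
    Root 21: left subtree has 0 nodes { }, right has 1 {23}.

37 9 27 16 32 20 31 2 4 26 21 23 25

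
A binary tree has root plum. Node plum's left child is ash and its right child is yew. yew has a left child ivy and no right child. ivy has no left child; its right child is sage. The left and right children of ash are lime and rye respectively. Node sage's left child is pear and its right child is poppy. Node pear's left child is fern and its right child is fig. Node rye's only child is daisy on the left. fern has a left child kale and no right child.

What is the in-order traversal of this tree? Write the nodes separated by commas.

In-order visits the left subtree, then the node, then the right subtree.
At plum: go left to ash.
  At ash: go left to lime.
    lime is a leaf — visit lime.
  Visit ash.
  At ash: go right to rye.
    At rye: go left to daisy.
      daisy is a leaf — visit daisy.
    Visit rye.
    At rye: no right child.
Visit plum.
At plum: go right to yew.
  At yew: go left to ivy.
    At ivy: no left child.
    Visit ivy.
    At ivy: go right to sage.
      At sage: go left to pear.
        At pear: go left to fern.
          At fern: go left to kale.
            kale is a leaf — visit kale.
          Visit fern.
          At fern: no right child.
        Visit pear.
        At pear: go right to fig.
          fig is a leaf — visit fig.
      Visit sage.
      At sage: go right to poppy.
        poppy is a leaf — visit poppy.
  Visit yew.
  At yew: no right child.

lime, ash, daisy, rye, plum, ivy, kale, fern, pear, fig, sage, poppy, yew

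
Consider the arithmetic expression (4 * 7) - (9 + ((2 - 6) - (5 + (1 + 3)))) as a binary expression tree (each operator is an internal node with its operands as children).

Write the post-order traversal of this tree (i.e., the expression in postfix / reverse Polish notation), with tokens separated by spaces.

Post-order on an expression tree gives postfix notation: for each operator, emit left operand, right operand, then the operator.

4 7 * 9 2 6 - 5 1 3 + + - + -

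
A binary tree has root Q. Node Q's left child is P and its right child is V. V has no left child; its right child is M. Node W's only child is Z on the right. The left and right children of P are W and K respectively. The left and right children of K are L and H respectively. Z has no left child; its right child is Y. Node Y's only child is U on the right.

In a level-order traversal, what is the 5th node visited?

K

Level-order visits nodes level by level from the root, left to right within each level.
Level 0: Q
Level 1: P, V
Level 2: W, K, M
Level 3: Z, L, H
Level 4: Y
Level 5: U
Full level-order sequence: Q, P, V, W, K, M, Z, L, H, Y, U.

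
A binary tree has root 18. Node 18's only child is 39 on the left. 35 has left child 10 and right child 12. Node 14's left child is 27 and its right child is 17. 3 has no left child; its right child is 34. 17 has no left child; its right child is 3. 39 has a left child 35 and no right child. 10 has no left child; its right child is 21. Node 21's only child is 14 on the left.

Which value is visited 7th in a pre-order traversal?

27

Pre-order visits the node, then its left subtree, then its right subtree.
Visit 18.
At 18: go left to 39.
  Visit 39.
  At 39: go left to 35.
    Visit 35.
    At 35: go left to 10.
      Visit 10.
      At 10: no left child.
      At 10: go right to 21.
        Visit 21.
        At 21: go left to 14.
          Visit 14.
          At 14: go left to 27.
            27 is a leaf — visit 27.
          At 14: go right to 17.
            Visit 17.
            At 17: no left child.
            At 17: go right to 3.
              Visit 3.
              At 3: no left child.
              At 3: go right to 34.
                34 is a leaf — visit 34.
        At 21: no right child.
    At 35: go right to 12.
      12 is a leaf — visit 12.
  At 39: no right child.
At 18: no right child.
Full pre-order sequence: 18, 39, 35, 10, 21, 14, 27, 17, 3, 34, 12.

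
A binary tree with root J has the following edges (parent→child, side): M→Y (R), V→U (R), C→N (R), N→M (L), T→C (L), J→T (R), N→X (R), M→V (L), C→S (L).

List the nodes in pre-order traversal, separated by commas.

J, T, C, S, N, M, V, U, Y, X

Pre-order visits the node, then its left subtree, then its right subtree.
Visit J.
At J: no left child.
At J: go right to T.
  Visit T.
  At T: go left to C.
    Visit C.
    At C: go left to S.
      S is a leaf — visit S.
    At C: go right to N.
      Visit N.
      At N: go left to M.
        Visit M.
        At M: go left to V.
          Visit V.
          At V: no left child.
          At V: go right to U.
            U is a leaf — visit U.
        At M: go right to Y.
          Y is a leaf — visit Y.
      At N: go right to X.
        X is a leaf — visit X.
  At T: no right child.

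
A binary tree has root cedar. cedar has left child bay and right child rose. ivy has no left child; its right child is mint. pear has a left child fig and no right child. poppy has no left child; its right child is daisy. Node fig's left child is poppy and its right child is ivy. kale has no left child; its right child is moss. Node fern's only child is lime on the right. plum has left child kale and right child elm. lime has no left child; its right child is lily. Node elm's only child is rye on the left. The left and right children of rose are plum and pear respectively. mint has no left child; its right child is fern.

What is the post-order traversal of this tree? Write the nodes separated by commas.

bay, moss, kale, rye, elm, plum, daisy, poppy, lily, lime, fern, mint, ivy, fig, pear, rose, cedar

Post-order visits the left subtree, then the right subtree, then the node.
At cedar: go left to bay.
  bay is a leaf — visit bay.
At cedar: go right to rose.
  At rose: go left to plum.
    At plum: go left to kale.
      At kale: no left child.
      At kale: go right to moss.
        moss is a leaf — visit moss.
      Visit kale.
    At plum: go right to elm.
      At elm: go left to rye.
        rye is a leaf — visit rye.
      At elm: no right child.
      Visit elm.
    Visit plum.
  At rose: go right to pear.
    At pear: go left to fig.
      At fig: go left to poppy.
        At poppy: no left child.
        At poppy: go right to daisy.
          daisy is a leaf — visit daisy.
        Visit poppy.
      At fig: go right to ivy.
        At ivy: no left child.
        At ivy: go right to mint.
          At mint: no left child.
          At mint: go right to fern.
            At fern: no left child.
            At fern: go right to lime.
              At lime: no left child.
              At lime: go right to lily.
                lily is a leaf — visit lily.
              Visit lime.
            Visit fern.
          Visit mint.
        Visit ivy.
      Visit fig.
    At pear: no right child.
    Visit pear.
  Visit rose.
Visit cedar.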